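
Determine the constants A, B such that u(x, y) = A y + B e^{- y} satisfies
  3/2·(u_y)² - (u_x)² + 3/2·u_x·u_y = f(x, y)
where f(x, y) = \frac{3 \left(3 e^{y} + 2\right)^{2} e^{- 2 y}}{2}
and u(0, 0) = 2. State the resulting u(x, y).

Substitute the ansatz u = A y + B e^{- y} into the left-hand side.
Derivatives of the ansatz:
  u_y = A - B e^{- y}
  u_x = 0
Term by term:
  3/2·(u_y)² = \frac{3 A^{2}}{2} - 3 A B e^{- y} + \frac{3 B^{2} e^{- 2 y}}{2}
  -(u_x)² = 0
  3/2·u_x·u_y = 0
So the left-hand side equals
  \frac{3 A^{2}}{2} - 3 A B e^{- y} + \frac{3 B^{2} e^{- 2 y}}{2}
This must equal f(x, y) = \frac{3 \left(3 e^{y} + 2\right)^{2} e^{- 2 y}}{2} identically.
Matching coefficients of the independent functions:
  [constant term]:  \frac{3 A^{2}}{2} = \frac{27}{2}
  [e^{- 2 y}]:  \frac{3 B^{2}}{2} = 6
  [e^{- y}]:  - 3 A B = 18
These equations allow (A, B) = (-3, 2) or (3, -2).
Impose the point condition(s):
  u(0, 0) = 2  ⟹  B = 2
Only A = -3, B = 2 satisfies everything.
Hence u(x, y) = - 3 y + 2 e^{- y}.

Answer: u(x, y) = - 3 y + 2 e^{- y}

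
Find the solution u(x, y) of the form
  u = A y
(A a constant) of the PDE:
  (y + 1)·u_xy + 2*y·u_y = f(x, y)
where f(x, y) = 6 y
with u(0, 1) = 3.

Substitute the ansatz u = A y into the left-hand side.
Derivatives of the ansatz:
  u_xy = 0
  u_y = A
Term by term:
  (y + 1)·u_xy = 0
  2*y·u_y = 2 A y
So the left-hand side equals
  2 A y
This must equal f(x, y) = 6 y identically.
Matching coefficients of the independent functions:
  [y]:  2 A = 6
Solving: A = 3.
Check against the point condition:
  u(0, 1) = 3  ⟹  A = 3  ✓
Hence u(x, y) = 3 y.

Answer: u(x, y) = 3 y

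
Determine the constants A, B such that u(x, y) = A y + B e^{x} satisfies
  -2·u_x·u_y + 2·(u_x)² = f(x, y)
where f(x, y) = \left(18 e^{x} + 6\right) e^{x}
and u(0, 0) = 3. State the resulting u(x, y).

Substitute the ansatz u = A y + B e^{x} into the left-hand side.
Derivatives of the ansatz:
  u_x = B e^{x}
  u_y = A
Term by term:
  -2·u_x·u_y = - 2 A B e^{x}
  2·(u_x)² = 2 B^{2} e^{2 x}
So the left-hand side equals
  - 2 A B e^{x} + 2 B^{2} e^{2 x}
This must equal f(x, y) = \left(18 e^{x} + 6\right) e^{x} identically.
Matching coefficients of the independent functions:
  [e^{x}]:  - 2 A B = 6
  [e^{2 x}]:  2 B^{2} = 18
These equations allow (A, B) = (-1, 3) or (1, -3).
Impose the point condition(s):
  u(0, 0) = 3  ⟹  B = 3
Only A = -1, B = 3 satisfies everything.
Hence u(x, y) = - y + 3 e^{x}.

Answer: u(x, y) = - y + 3 e^{x}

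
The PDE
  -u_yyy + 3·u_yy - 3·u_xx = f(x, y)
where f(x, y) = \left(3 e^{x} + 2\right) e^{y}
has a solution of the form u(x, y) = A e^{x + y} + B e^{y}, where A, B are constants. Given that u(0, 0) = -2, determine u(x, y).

Substitute the ansatz u = A e^{x + y} + B e^{y} into the left-hand side.
Derivatives of the ansatz:
  u_yyy = A e^{x} e^{y} + B e^{y}
  u_yy = A e^{x} e^{y} + B e^{y}
  u_xx = A e^{x} e^{y}
Term by term:
  -u_yyy = - A e^{x} e^{y} - B e^{y}
  3·u_yy = 3 A e^{x} e^{y} + 3 B e^{y}
  -3·u_xx = - 3 A e^{x} e^{y}
So the left-hand side equals
  - A e^{x} e^{y} + 2 B e^{y}
This must equal f(x, y) identically; expanded, f = 3 e^{x} e^{y} + 2 e^{y}.
Matching coefficients of the independent functions:
  [e^{x} e^{y}]:  - A = 3
  [e^{y}]:  2 B = 2
Solving: A = -3, B = 1.
Check against the point condition:
  u(0, 0) = -2  ⟹  A + B = -2  ✓
Hence u(x, y) = e^{y} - 3 e^{x + y}.

Answer: u(x, y) = e^{y} - 3 e^{x + y}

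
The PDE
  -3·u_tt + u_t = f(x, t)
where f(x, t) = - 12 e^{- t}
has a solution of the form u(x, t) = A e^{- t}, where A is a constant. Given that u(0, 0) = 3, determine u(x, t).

Substitute the ansatz u = A e^{- t} into the left-hand side.
Derivatives of the ansatz:
  u_tt = A e^{- t}
  u_t = - A e^{- t}
Term by term:
  -3·u_tt = - 3 A e^{- t}
  u_t = - A e^{- t}
So the left-hand side equals
  - 4 A e^{- t}
This must equal f(x, t) = - 12 e^{- t} identically.
Matching coefficients of the independent functions:
  [e^{- t}]:  - 4 A = -12
Solving: A = 3.
Check against the point condition:
  u(0, 0) = 3  ⟹  A = 3  ✓
Hence u(x, t) = 3 e^{- t}.

Answer: u(x, t) = 3 e^{- t}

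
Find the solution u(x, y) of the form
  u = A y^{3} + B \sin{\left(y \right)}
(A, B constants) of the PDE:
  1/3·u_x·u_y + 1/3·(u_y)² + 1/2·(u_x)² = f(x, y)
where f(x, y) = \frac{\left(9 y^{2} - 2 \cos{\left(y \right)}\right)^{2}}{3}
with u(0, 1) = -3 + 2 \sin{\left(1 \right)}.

Substitute the ansatz u = A y^{3} + B \sin{\left(y \right)} into the left-hand side.
Derivatives of the ansatz:
  u_x = 0
  u_y = 3 A y^{2} + B \cos{\left(y \right)}
Term by term:
  1/3·u_x·u_y = 0
  1/3·(u_y)² = 3 A^{2} y^{4} + 2 A B y^{2} \cos{\left(y \right)} + \frac{B^{2} \cos^{2}{\left(y \right)}}{3}
  1/2·(u_x)² = 0
So the left-hand side equals
  3 A^{2} y^{4} + 2 A B y^{2} \cos{\left(y \right)} + \frac{B^{2} \cos^{2}{\left(y \right)}}{3}
This must equal f(x, y) identically; expanded, f = 27 y^{4} - 12 y^{2} \cos{\left(y \right)} + \frac{4 \cos^{2}{\left(y \right)}}{3}.
Matching coefficients of the independent functions:
  [y^{4}]:  3 A^{2} = 27
  [y^{2} \cos{\left(y \right)}]:  2 A B = -12
  [\cos^{2}{\left(y \right)}]:  \frac{B^{2}}{3} = \frac{4}{3}
These equations allow (A, B) = (-3, 2) or (3, -2).
Impose the point condition(s):
  u(0, 1) = -3 + 2 \sin{\left(1 \right)}  ⟹  A + B \sin{\left(1 \right)} = -3 + 2 \sin{\left(1 \right)}
Only A = -3, B = 2 satisfies everything.
Hence u(x, y) = - 3 y^{3} + 2 \sin{\left(y \right)}.

Answer: u(x, y) = - 3 y^{3} + 2 \sin{\left(y \right)}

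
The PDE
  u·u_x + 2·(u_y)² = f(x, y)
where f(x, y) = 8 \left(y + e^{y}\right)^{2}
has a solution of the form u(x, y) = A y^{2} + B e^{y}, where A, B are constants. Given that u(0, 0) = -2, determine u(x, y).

Substitute the ansatz u = A y^{2} + B e^{y} into the left-hand side.
Derivatives of the ansatz:
  u_x = 0
  u_y = 2 A y + B e^{y}
Term by term:
  u·u_x = 0
  2·(u_y)² = 8 A^{2} y^{2} + 8 A B y e^{y} + 2 B^{2} e^{2 y}
So the left-hand side equals
  8 A^{2} y^{2} + 8 A B y e^{y} + 2 B^{2} e^{2 y}
This must equal f(x, y) identically; expanded, f = 8 y^{2} + 16 y e^{y} + 8 e^{2 y}.
Matching coefficients of the independent functions:
  [y^{2}]:  8 A^{2} = 8
  [y e^{y}]:  8 A B = 16
  [e^{2 y}]:  2 B^{2} = 8
These equations allow (A, B) = (-1, -2) or (1, 2).
Impose the point condition(s):
  u(0, 0) = -2  ⟹  B = -2
Only A = -1, B = -2 satisfies everything.
Hence u(x, y) = - y^{2} - 2 e^{y}.

Answer: u(x, y) = - y^{2} - 2 e^{y}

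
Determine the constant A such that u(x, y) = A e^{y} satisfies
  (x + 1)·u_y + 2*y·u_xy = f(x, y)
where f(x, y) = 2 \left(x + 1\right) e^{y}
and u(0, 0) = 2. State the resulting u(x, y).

Answer: u(x, y) = 2 e^{y}

Derivation:
Substitute the ansatz u = A e^{y} into the left-hand side.
Derivatives of the ansatz:
  u_y = A e^{y}
  u_xy = 0
Term by term:
  (x + 1)·u_y = A x e^{y} + A e^{y}
  2*y·u_xy = 0
So the left-hand side equals
  A x e^{y} + A e^{y}
This must equal f(x, y) identically; expanded, f = 2 x e^{y} + 2 e^{y}.
Matching coefficients of the independent functions:
  [x e^{y}, e^{y}]:  A = 2
Solving: A = 2.
Check against the point condition:
  u(0, 0) = 2  ⟹  A = 2  ✓
Hence u(x, y) = 2 e^{y}.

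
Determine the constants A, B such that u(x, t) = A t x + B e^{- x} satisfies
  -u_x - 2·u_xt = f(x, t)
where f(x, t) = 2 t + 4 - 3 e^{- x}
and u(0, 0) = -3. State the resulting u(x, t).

Substitute the ansatz u = A t x + B e^{- x} into the left-hand side.
Derivatives of the ansatz:
  u_x = A t - B e^{- x}
  u_xt = A
Term by term:
  -u_x = - A t + B e^{- x}
  -2·u_xt = - 2 A
So the left-hand side equals
  - A t - 2 A + B e^{- x}
This must equal f(x, t) = 2 t + 4 - 3 e^{- x} identically.
Matching coefficients of the independent functions:
  [constant term]:  - 2 A = 4
  [t]:  - A = 2
  [e^{- x}]:  B = -3
Solving: A = -2, B = -3.
Check against the point condition:
  u(0, 0) = -3  ⟹  B = -3  ✓
Hence u(x, t) = - 2 t x - 3 e^{- x}.

Answer: u(x, t) = - 2 t x - 3 e^{- x}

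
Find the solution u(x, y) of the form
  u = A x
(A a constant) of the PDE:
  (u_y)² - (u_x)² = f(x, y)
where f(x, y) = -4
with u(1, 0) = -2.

Substitute the ansatz u = A x into the left-hand side.
Derivatives of the ansatz:
  u_y = 0
  u_x = A
Term by term:
  (u_y)² = 0
  -(u_x)² = - A^{2}
So the left-hand side equals
  - A^{2}
This must equal f(x, y) = -4 identically.
Matching coefficients of the independent functions:
  [constant term]:  - A^{2} = -4
These equations allow (A) = (-2) or (2).
Impose the point condition(s):
  u(1, 0) = -2  ⟹  A = -2
Only A = -2 satisfies everything.
Hence u(x, y) = - 2 x.

Answer: u(x, y) = - 2 x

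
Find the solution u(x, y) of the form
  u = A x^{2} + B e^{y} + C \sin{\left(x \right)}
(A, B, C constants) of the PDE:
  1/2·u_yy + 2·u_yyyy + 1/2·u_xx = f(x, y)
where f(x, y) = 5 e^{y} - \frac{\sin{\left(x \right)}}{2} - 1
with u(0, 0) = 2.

Answer: u(x, y) = - x^{2} + 2 e^{y} + \sin{\left(x \right)}

Derivation:
Substitute the ansatz u = A x^{2} + B e^{y} + C \sin{\left(x \right)} into the left-hand side.
Derivatives of the ansatz:
  u_yy = B e^{y}
  u_yyyy = B e^{y}
  u_xx = 2 A - C \sin{\left(x \right)}
Term by term:
  1/2·u_yy = \frac{B e^{y}}{2}
  2·u_yyyy = 2 B e^{y}
  1/2·u_xx = A - \frac{C \sin{\left(x \right)}}{2}
So the left-hand side equals
  A + \frac{5 B e^{y}}{2} - \frac{C \sin{\left(x \right)}}{2}
This must equal f(x, y) = 5 e^{y} - \frac{\sin{\left(x \right)}}{2} - 1 identically.
Matching coefficients of the independent functions:
  [constant term]:  A = -1
  [e^{y}]:  \frac{5 B}{2} = 5
  [\sin{\left(x \right)}]:  - \frac{C}{2} = - \frac{1}{2}
Solving: A = -1, B = 2, C = 1.
Check against the point condition:
  u(0, 0) = 2  ⟹  B = 2  ✓
Hence u(x, y) = - x^{2} + 2 e^{y} + \sin{\left(x \right)}.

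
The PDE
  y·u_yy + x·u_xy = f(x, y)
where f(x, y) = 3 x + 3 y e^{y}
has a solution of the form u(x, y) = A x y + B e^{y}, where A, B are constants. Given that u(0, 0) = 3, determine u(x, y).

Answer: u(x, y) = 3 x y + 3 e^{y}

Derivation:
Substitute the ansatz u = A x y + B e^{y} into the left-hand side.
Derivatives of the ansatz:
  u_yy = B e^{y}
  u_xy = A
Term by term:
  y·u_yy = B y e^{y}
  x·u_xy = A x
So the left-hand side equals
  A x + B y e^{y}
This must equal f(x, y) = 3 x + 3 y e^{y} identically.
Matching coefficients of the independent functions:
  [x]:  A = 3
  [y e^{y}]:  B = 3
Solving: A = 3, B = 3.
Check against the point condition:
  u(0, 0) = 3  ⟹  B = 3  ✓
Hence u(x, y) = 3 x y + 3 e^{y}.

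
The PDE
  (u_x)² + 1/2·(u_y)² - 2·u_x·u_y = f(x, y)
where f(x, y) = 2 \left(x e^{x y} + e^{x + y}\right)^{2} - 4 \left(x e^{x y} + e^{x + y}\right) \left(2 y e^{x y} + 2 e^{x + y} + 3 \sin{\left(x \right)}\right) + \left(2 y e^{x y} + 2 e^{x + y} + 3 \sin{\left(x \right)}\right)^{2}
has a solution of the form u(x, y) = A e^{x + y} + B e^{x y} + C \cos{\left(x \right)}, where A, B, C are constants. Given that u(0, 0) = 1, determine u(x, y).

Substitute the ansatz u = A e^{x + y} + B e^{x y} + C \cos{\left(x \right)} into the left-hand side.
Derivatives of the ansatz:
  u_x = A e^{x} e^{y} + B y e^{x y} - C \sin{\left(x \right)}
  u_y = A e^{x} e^{y} + B x e^{x y}
Term by term:
  (u_x)² = A^{2} e^{2 x} e^{2 y} + 2 A B y e^{x} e^{y} e^{x y} - 2 A C e^{x} e^{y} \sin{\left(x \right)} + B^{2} y^{2} e^{2 x y} - 2 B C y e^{x y} \sin{\left(x \right)} + C^{2} \sin^{2}{\left(x \right)}
  1/2·(u_y)² = \frac{A^{2} e^{2 x} e^{2 y}}{2} + A B x e^{x} e^{y} e^{x y} + \frac{B^{2} x^{2} e^{2 x y}}{2}
  -2·u_x·u_y = - 2 A^{2} e^{2 x} e^{2 y} - 2 A B x e^{x} e^{y} e^{x y} - 2 A B y e^{x} e^{y} e^{x y} + 2 A C e^{x} e^{y} \sin{\left(x \right)} - 2 B^{2} x y e^{2 x y} + 2 B C x e^{x y} \sin{\left(x \right)}
So the left-hand side equals
  - \frac{A^{2} e^{2 x} e^{2 y}}{2} - A B x e^{x} e^{y} e^{x y} + \frac{B^{2} x^{2} e^{2 x y}}{2} - 2 B^{2} x y e^{2 x y} + B^{2} y^{2} e^{2 x y} + 2 B C x e^{x y} \sin{\left(x \right)} - 2 B C y e^{x y} \sin{\left(x \right)} + C^{2} \sin^{2}{\left(x \right)}
This must equal f(x, y) identically; expanded, f = 2 x^{2} e^{2 x y} - 8 x y e^{2 x y} - 4 x e^{x} e^{y} e^{x y} - 12 x e^{x y} \sin{\left(x \right)} + 4 y^{2} e^{2 x y} + 12 y e^{x y} \sin{\left(x \right)} - 2 e^{2 x} e^{2 y} + 9 \sin^{2}{\left(x \right)}.
Matching coefficients of the independent functions:
  [x^{2} e^{2 x y}]:  \frac{B^{2}}{2} = 2
  [y^{2} e^{2 x y}]:  B^{2} = 4
  [e^{2 x} e^{2 y}]:  - \frac{A^{2}}{2} = -2
  [x y e^{2 x y}]:  - 2 B^{2} = -8
  [x e^{x y} \sin{\left(x \right)}]:  2 B C = -12
  [y e^{x y} \sin{\left(x \right)}]:  - 2 B C = 12
  [x e^{x} e^{y} e^{x y}]:  - A B = -4
  [\sin^{2}{\left(x \right)}]:  C^{2} = 9
These equations allow (A, B, C) = (-2, -2, 3) or (2, 2, -3).
Impose the point condition(s):
  u(0, 0) = 1  ⟹  A + B + C = 1
Only A = 2, B = 2, C = -3 satisfies everything.
Hence u(x, y) = 2 e^{x y} + 2 e^{x + y} - 3 \cos{\left(x \right)}.

Answer: u(x, y) = 2 e^{x y} + 2 e^{x + y} - 3 \cos{\left(x \right)}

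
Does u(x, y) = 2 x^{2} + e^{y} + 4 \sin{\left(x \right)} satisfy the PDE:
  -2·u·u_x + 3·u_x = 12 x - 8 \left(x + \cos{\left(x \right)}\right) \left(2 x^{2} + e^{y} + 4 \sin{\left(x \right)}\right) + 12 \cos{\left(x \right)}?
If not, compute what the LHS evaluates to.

Evaluate each term of the left-hand side for u = 2 x^{2} + e^{y} + 4 \sin{\left(x \right)}.
Derivatives:
  u_x = 4 x + 4 \cos{\left(x \right)}
Terms:
  -2·u·u_x = - 8 \left(x + \cos{\left(x \right)}\right) \left(2 x^{2} + e^{y} + 4 \sin{\left(x \right)}\right)
  3·u_x = 12 x + 12 \cos{\left(x \right)}
Sum: LHS = 12 x - 8 \left(x + \cos{\left(x \right)}\right) \left(2 x^{2} + e^{y} + 4 \sin{\left(x \right)}\right) + 12 \cos{\left(x \right)}
This is exactly the given right-hand side, so u is a solution.

Answer: Yes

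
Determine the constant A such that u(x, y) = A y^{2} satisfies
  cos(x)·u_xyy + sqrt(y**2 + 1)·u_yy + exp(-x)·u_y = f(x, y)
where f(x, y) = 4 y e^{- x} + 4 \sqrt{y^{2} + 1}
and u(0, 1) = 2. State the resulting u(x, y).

Answer: u(x, y) = 2 y^{2}

Derivation:
Substitute the ansatz u = A y^{2} into the left-hand side.
Derivatives of the ansatz:
  u_xyy = 0
  u_yy = 2 A
  u_y = 2 A y
Term by term:
  cos(x)·u_xyy = 0
  sqrt(y**2 + 1)·u_yy = 2 A \sqrt{y^{2} + 1}
  exp(-x)·u_y = 2 A y e^{- x}
So the left-hand side equals
  2 A y e^{- x} + 2 A \sqrt{y^{2} + 1}
This must equal f(x, y) = 4 y e^{- x} + 4 \sqrt{y^{2} + 1} identically.
Matching coefficients of the independent functions:
  [y e^{- x}, \sqrt{y^{2} + 1}]:  2 A = 4
Solving: A = 2.
Check against the point condition:
  u(0, 1) = 2  ⟹  A = 2  ✓
Hence u(x, y) = 2 y^{2}.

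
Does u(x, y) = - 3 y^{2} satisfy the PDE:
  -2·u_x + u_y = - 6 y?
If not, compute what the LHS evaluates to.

Answer: Yes

Derivation:
Evaluate each term of the left-hand side for u = - 3 y^{2}.
Derivatives:
  u_x = 0
  u_y = - 6 y
Terms:
  -2·u_x = 0
  u_y = - 6 y
Sum: LHS = - 6 y
This is exactly the given right-hand side, so u is a solution.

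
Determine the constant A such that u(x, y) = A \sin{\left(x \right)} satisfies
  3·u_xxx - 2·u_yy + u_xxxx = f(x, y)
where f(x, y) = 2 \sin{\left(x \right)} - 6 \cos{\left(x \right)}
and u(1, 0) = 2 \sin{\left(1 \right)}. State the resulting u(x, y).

Answer: u(x, y) = 2 \sin{\left(x \right)}

Derivation:
Substitute the ansatz u = A \sin{\left(x \right)} into the left-hand side.
Derivatives of the ansatz:
  u_xxx = - A \cos{\left(x \right)}
  u_yy = 0
  u_xxxx = A \sin{\left(x \right)}
Term by term:
  3·u_xxx = - 3 A \cos{\left(x \right)}
  -2·u_yy = 0
  u_xxxx = A \sin{\left(x \right)}
So the left-hand side equals
  A \sin{\left(x \right)} - 3 A \cos{\left(x \right)}
This must equal f(x, y) = 2 \sin{\left(x \right)} - 6 \cos{\left(x \right)} identically.
Matching coefficients of the independent functions:
  [\sin{\left(x \right)}]:  A = 2
  [\cos{\left(x \right)}]:  - 3 A = -6
Solving: A = 2.
Check against the point condition:
  u(1, 0) = 2 \sin{\left(1 \right)}  ⟹  A \sin{\left(1 \right)} = 2 \sin{\left(1 \right)}  ✓
Hence u(x, y) = 2 \sin{\left(x \right)}.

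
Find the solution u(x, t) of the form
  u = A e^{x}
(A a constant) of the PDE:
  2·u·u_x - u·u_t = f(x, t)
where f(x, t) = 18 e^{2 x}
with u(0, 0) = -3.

Substitute the ansatz u = A e^{x} into the left-hand side.
Derivatives of the ansatz:
  u_x = A e^{x}
  u_t = 0
Term by term:
  2·u·u_x = 2 A^{2} e^{2 x}
  -u·u_t = 0
So the left-hand side equals
  2 A^{2} e^{2 x}
This must equal f(x, t) = 18 e^{2 x} identically.
Matching coefficients of the independent functions:
  [e^{2 x}]:  2 A^{2} = 18
These equations allow (A) = (-3) or (3).
Impose the point condition(s):
  u(0, 0) = -3  ⟹  A = -3
Only A = -3 satisfies everything.
Hence u(x, t) = - 3 e^{x}.

Answer: u(x, t) = - 3 e^{x}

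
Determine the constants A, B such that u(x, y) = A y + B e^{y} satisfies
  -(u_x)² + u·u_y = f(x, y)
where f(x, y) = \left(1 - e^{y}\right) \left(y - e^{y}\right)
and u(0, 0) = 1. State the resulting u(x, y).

Substitute the ansatz u = A y + B e^{y} into the left-hand side.
Derivatives of the ansatz:
  u_x = 0
  u_y = A + B e^{y}
Term by term:
  -(u_x)² = 0
  u·u_y = A^{2} y + A B y e^{y} + A B e^{y} + B^{2} e^{2 y}
So the left-hand side equals
  A^{2} y + A B y e^{y} + A B e^{y} + B^{2} e^{2 y}
This must equal f(x, y) identically; expanded, f = - y e^{y} + y + e^{2 y} - e^{y}.
Matching coefficients of the independent functions:
  [y]:  A^{2} = 1
  [y e^{y}, e^{y}]:  A B = -1
  [e^{2 y}]:  B^{2} = 1
These equations allow (A, B) = (-1, 1) or (1, -1).
Impose the point condition(s):
  u(0, 0) = 1  ⟹  B = 1
Only A = -1, B = 1 satisfies everything.
Hence u(x, y) = - y + e^{y}.

Answer: u(x, y) = - y + e^{y}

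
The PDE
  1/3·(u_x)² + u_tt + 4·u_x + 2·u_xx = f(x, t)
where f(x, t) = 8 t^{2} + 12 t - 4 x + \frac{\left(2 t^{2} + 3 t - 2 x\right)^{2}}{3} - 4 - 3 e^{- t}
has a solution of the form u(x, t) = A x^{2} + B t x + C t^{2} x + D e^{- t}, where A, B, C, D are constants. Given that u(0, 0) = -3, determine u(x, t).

Substitute the ansatz u = A x^{2} + B t x + C t^{2} x + D e^{- t} into the left-hand side.
Derivatives of the ansatz:
  u_x = 2 A x + B t + C t^{2}
  u_tt = 2 C x + D e^{- t}
  u_xx = 2 A
Term by term:
  1/3·(u_x)² = \frac{4 A^{2} x^{2}}{3} + \frac{4 A B t x}{3} + \frac{4 A C t^{2} x}{3} + \frac{B^{2} t^{2}}{3} + \frac{2 B C t^{3}}{3} + \frac{C^{2} t^{4}}{3}
  u_tt = 2 C x + D e^{- t}
  4·u_x = 8 A x + 4 B t + 4 C t^{2}
  2·u_xx = 4 A
So the left-hand side equals
  \frac{4 A^{2} x^{2}}{3} + \frac{4 A B t x}{3} + \frac{4 A C t^{2} x}{3} + 8 A x + 4 A + \frac{B^{2} t^{2}}{3} + \frac{2 B C t^{3}}{3} + 4 B t + \frac{C^{2} t^{4}}{3} + 4 C t^{2} + 2 C x + D e^{- t}
This must equal f(x, t) identically; expanded, f = \frac{4 t^{4}}{3} + 4 t^{3} - \frac{8 t^{2} x}{3} + 11 t^{2} - 4 t x + 12 t + \frac{4 x^{2}}{3} - 4 x - 4 - 3 e^{- t}.
Matching coefficients of the independent functions:
  [constant term]:  4 A = -4
  [t]:  4 B = 12
  [t^{2}]:  \frac{B^{2}}{3} + 4 C = 11
  [t^{3}]:  \frac{2 B C}{3} = 4
  [t^{4}]:  \frac{C^{2}}{3} = \frac{4}{3}
  [x]:  8 A + 2 C = -4
  [x^{2}]:  \frac{4 A^{2}}{3} = \frac{4}{3}
  [t x]:  \frac{4 A B}{3} = -4
  [t^{2} x]:  \frac{4 A C}{3} = - \frac{8}{3}
  [e^{- t}]:  D = -3
Solving: A = -1, B = 3, C = 2, D = -3.
Check against the point condition:
  u(0, 0) = -3  ⟹  D = -3  ✓
Hence u(x, t) = 2 t^{2} x + 3 t x - x^{2} - 3 e^{- t}.

Answer: u(x, t) = 2 t^{2} x + 3 t x - x^{2} - 3 e^{- t}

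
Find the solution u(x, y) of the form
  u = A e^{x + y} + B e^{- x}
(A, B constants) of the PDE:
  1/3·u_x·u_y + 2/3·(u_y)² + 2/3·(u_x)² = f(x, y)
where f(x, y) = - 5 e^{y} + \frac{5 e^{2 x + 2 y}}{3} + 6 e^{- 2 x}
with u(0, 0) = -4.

Substitute the ansatz u = A e^{x + y} + B e^{- x} into the left-hand side.
Derivatives of the ansatz:
  u_x = A e^{x} e^{y} - B e^{- x}
  u_y = A e^{x} e^{y}
Term by term:
  1/3·u_x·u_y = \frac{A^{2} e^{2 x} e^{2 y}}{3} - \frac{A B e^{y}}{3}
  2/3·(u_y)² = \frac{2 A^{2} e^{2 x} e^{2 y}}{3}
  2/3·(u_x)² = \frac{2 A^{2} e^{2 x} e^{2 y}}{3} - \frac{4 A B e^{y}}{3} + \frac{2 B^{2} e^{- 2 x}}{3}
So the left-hand side equals
  \frac{5 A^{2} e^{2 x} e^{2 y}}{3} - \frac{5 A B e^{y}}{3} + \frac{2 B^{2} e^{- 2 x}}{3}
This must equal f(x, y) identically; expanded, f = \frac{5 e^{2 x} e^{2 y}}{3} - 5 e^{y} + 6 e^{- 2 x}.
Matching coefficients of the independent functions:
  [e^{2 x} e^{2 y}]:  \frac{5 A^{2}}{3} = \frac{5}{3}
  [e^{- 2 x}]:  \frac{2 B^{2}}{3} = 6
  [e^{y}]:  - \frac{5 A B}{3} = -5
These equations allow (A, B) = (-1, -3) or (1, 3).
Impose the point condition(s):
  u(0, 0) = -4  ⟹  A + B = -4
Only A = -1, B = -3 satisfies everything.
Hence u(x, y) = - e^{x + y} - 3 e^{- x}.

Answer: u(x, y) = - e^{x + y} - 3 e^{- x}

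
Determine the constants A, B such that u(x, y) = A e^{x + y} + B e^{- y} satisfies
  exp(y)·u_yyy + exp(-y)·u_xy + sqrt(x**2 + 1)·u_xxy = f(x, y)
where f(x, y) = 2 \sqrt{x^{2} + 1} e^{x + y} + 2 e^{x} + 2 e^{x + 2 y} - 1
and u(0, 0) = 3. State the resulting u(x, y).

Substitute the ansatz u = A e^{x + y} + B e^{- y} into the left-hand side.
Derivatives of the ansatz:
  u_yyy = A e^{x} e^{y} - B e^{- y}
  u_xy = A e^{x} e^{y}
  u_xxy = A e^{x} e^{y}
Term by term:
  exp(y)·u_yyy = A e^{x} e^{2 y} - B
  exp(-y)·u_xy = A e^{x}
  sqrt(x**2 + 1)·u_xxy = A \sqrt{x^{2} + 1} e^{x} e^{y}
So the left-hand side equals
  A \sqrt{x^{2} + 1} e^{x} e^{y} + A e^{x} e^{2 y} + A e^{x} - B
This must equal f(x, y) identically; expanded, f = 2 \sqrt{x^{2} + 1} e^{x} e^{y} + 2 e^{x} e^{2 y} + 2 e^{x} - 1.
Matching coefficients of the independent functions:
  [constant term]:  - B = -1
  [e^{x} e^{2 y}, \sqrt{x^{2} + 1} e^{x} e^{y}, e^{x}]:  A = 2
Solving: A = 2, B = 1.
Check against the point condition:
  u(0, 0) = 3  ⟹  A + B = 3  ✓
Hence u(x, y) = 2 e^{x + y} + e^{- y}.

Answer: u(x, y) = 2 e^{x + y} + e^{- y}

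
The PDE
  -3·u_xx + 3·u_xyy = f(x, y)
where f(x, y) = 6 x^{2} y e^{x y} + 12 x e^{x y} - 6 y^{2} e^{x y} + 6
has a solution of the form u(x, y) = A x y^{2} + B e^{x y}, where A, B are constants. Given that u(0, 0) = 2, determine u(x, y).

Substitute the ansatz u = A x y^{2} + B e^{x y} into the left-hand side.
Derivatives of the ansatz:
  u_xx = B y^{2} e^{x y}
  u_xyy = 2 A + B x^{2} y e^{x y} + 2 B x e^{x y}
Term by term:
  -3·u_xx = - 3 B y^{2} e^{x y}
  3·u_xyy = 6 A + 3 B x^{2} y e^{x y} + 6 B x e^{x y}
So the left-hand side equals
  6 A + 3 B x^{2} y e^{x y} + 6 B x e^{x y} - 3 B y^{2} e^{x y}
This must equal f(x, y) = 6 x^{2} y e^{x y} + 12 x e^{x y} - 6 y^{2} e^{x y} + 6 identically.
Matching coefficients of the independent functions:
  [constant term]:  6 A = 6
  [x e^{x y}]:  6 B = 12
  [y^{2} e^{x y}]:  - 3 B = -6
  [x^{2} y e^{x y}]:  3 B = 6
Solving: A = 1, B = 2.
Check against the point condition:
  u(0, 0) = 2  ⟹  B = 2  ✓
Hence u(x, y) = x y^{2} + 2 e^{x y}.

Answer: u(x, y) = x y^{2} + 2 e^{x y}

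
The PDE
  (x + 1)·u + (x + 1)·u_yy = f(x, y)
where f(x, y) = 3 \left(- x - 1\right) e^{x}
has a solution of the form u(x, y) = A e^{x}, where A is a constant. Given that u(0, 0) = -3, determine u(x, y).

Substitute the ansatz u = A e^{x} into the left-hand side.
Derivatives of the ansatz:
  u_yy = 0
Term by term:
  (x + 1)·u = A x e^{x} + A e^{x}
  (x + 1)·u_yy = 0
So the left-hand side equals
  A x e^{x} + A e^{x}
This must equal f(x, y) identically; expanded, f = - 3 x e^{x} - 3 e^{x}.
Matching coefficients of the independent functions:
  [x e^{x}, e^{x}]:  A = -3
Solving: A = -3.
Check against the point condition:
  u(0, 0) = -3  ⟹  A = -3  ✓
Hence u(x, y) = - 3 e^{x}.

Answer: u(x, y) = - 3 e^{x}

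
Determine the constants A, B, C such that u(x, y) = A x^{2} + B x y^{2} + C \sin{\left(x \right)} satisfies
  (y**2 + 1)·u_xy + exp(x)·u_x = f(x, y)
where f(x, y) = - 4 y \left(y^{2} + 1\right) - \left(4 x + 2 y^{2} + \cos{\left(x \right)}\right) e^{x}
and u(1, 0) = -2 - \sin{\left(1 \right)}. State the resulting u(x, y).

Substitute the ansatz u = A x^{2} + B x y^{2} + C \sin{\left(x \right)} into the left-hand side.
Derivatives of the ansatz:
  u_xy = 2 B y
  u_x = 2 A x + B y^{2} + C \cos{\left(x \right)}
Term by term:
  (y**2 + 1)·u_xy = 2 B y^{3} + 2 B y
  exp(x)·u_x = 2 A x e^{x} + B y^{2} e^{x} + C e^{x} \cos{\left(x \right)}
So the left-hand side equals
  2 A x e^{x} + 2 B y^{3} + B y^{2} e^{x} + 2 B y + C e^{x} \cos{\left(x \right)}
This must equal f(x, y) identically; expanded, f = - 4 x e^{x} - 4 y^{3} - 2 y^{2} e^{x} - 4 y - e^{x} \cos{\left(x \right)}.
Matching coefficients of the independent functions:
  [y, y^{3}]:  2 B = -4
  [x e^{x}]:  2 A = -4
  [y^{2} e^{x}]:  B = -2
  [e^{x} \cos{\left(x \right)}]:  C = -1
Solving: A = -2, B = -2, C = -1.
Check against the point condition:
  u(1, 0) = -2 - \sin{\left(1 \right)}  ⟹  A + C \sin{\left(1 \right)} = -2 - \sin{\left(1 \right)}  ✓
Hence u(x, y) = - 2 x^{2} - 2 x y^{2} - \sin{\left(x \right)}.

Answer: u(x, y) = - 2 x^{2} - 2 x y^{2} - \sin{\left(x \right)}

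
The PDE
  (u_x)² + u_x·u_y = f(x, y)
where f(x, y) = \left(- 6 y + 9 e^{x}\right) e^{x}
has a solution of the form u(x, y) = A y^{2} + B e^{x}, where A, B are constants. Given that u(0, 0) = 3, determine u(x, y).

Answer: u(x, y) = - y^{2} + 3 e^{x}

Derivation:
Substitute the ansatz u = A y^{2} + B e^{x} into the left-hand side.
Derivatives of the ansatz:
  u_x = B e^{x}
  u_y = 2 A y
Term by term:
  (u_x)² = B^{2} e^{2 x}
  u_x·u_y = 2 A B y e^{x}
So the left-hand side equals
  2 A B y e^{x} + B^{2} e^{2 x}
This must equal f(x, y) = \left(- 6 y + 9 e^{x}\right) e^{x} identically.
Matching coefficients of the independent functions:
  [y e^{x}]:  2 A B = -6
  [e^{2 x}]:  B^{2} = 9
These equations allow (A, B) = (-1, 3) or (1, -3).
Impose the point condition(s):
  u(0, 0) = 3  ⟹  B = 3
Only A = -1, B = 3 satisfies everything.
Hence u(x, y) = - y^{2} + 3 e^{x}.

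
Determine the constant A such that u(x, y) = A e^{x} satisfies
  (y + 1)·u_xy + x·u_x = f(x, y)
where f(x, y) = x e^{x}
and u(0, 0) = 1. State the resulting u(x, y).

Substitute the ansatz u = A e^{x} into the left-hand side.
Derivatives of the ansatz:
  u_xy = 0
  u_x = A e^{x}
Term by term:
  (y + 1)·u_xy = 0
  x·u_x = A x e^{x}
So the left-hand side equals
  A x e^{x}
This must equal f(x, y) = x e^{x} identically.
Matching coefficients of the independent functions:
  [x e^{x}]:  A = 1
Solving: A = 1.
Check against the point condition:
  u(0, 0) = 1  ⟹  A = 1  ✓
Hence u(x, y) = e^{x}.

Answer: u(x, y) = e^{x}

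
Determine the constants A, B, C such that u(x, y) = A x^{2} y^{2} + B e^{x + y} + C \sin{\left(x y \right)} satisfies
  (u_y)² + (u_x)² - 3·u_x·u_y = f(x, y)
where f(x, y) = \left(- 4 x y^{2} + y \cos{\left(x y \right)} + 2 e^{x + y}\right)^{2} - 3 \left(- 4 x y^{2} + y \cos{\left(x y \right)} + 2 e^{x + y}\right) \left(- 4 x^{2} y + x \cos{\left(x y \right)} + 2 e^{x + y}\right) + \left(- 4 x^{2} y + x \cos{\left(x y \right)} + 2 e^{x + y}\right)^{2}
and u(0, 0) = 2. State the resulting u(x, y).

Substitute the ansatz u = A x^{2} y^{2} + B e^{x + y} + C \sin{\left(x y \right)} into the left-hand side.
Derivatives of the ansatz:
  u_y = 2 A x^{2} y + B e^{x} e^{y} + C x \cos{\left(x y \right)}
  u_x = 2 A x y^{2} + B e^{x} e^{y} + C y \cos{\left(x y \right)}
Term by term:
  (u_y)² = 4 A^{2} x^{4} y^{2} + 4 A B x^{2} y e^{x} e^{y} + 4 A C x^{3} y \cos{\left(x y \right)} + B^{2} e^{2 x} e^{2 y} + 2 B C x e^{x} e^{y} \cos{\left(x y \right)} + C^{2} x^{2} \cos^{2}{\left(x y \right)}
  (u_x)² = 4 A^{2} x^{2} y^{4} + 4 A B x y^{2} e^{x} e^{y} + 4 A C x y^{3} \cos{\left(x y \right)} + B^{2} e^{2 x} e^{2 y} + 2 B C y e^{x} e^{y} \cos{\left(x y \right)} + C^{2} y^{2} \cos^{2}{\left(x y \right)}
  -3·u_x·u_y = - 12 A^{2} x^{3} y^{3} - 6 A B x^{2} y e^{x} e^{y} - 6 A B x y^{2} e^{x} e^{y} - 12 A C x^{2} y^{2} \cos{\left(x y \right)} - 3 B^{2} e^{2 x} e^{2 y} - 3 B C x e^{x} e^{y} \cos{\left(x y \right)} - 3 B C y e^{x} e^{y} \cos{\left(x y \right)} - 3 C^{2} x y \cos^{2}{\left(x y \right)}
So the left-hand side equals
  4 A^{2} x^{4} y^{2} - 12 A^{2} x^{3} y^{3} + 4 A^{2} x^{2} y^{4} - 2 A B x^{2} y e^{x} e^{y} - 2 A B x y^{2} e^{x} e^{y} + 4 A C x^{3} y \cos{\left(x y \right)} - 12 A C x^{2} y^{2} \cos{\left(x y \right)} + 4 A C x y^{3} \cos{\left(x y \right)} - B^{2} e^{2 x} e^{2 y} - B C x e^{x} e^{y} \cos{\left(x y \right)} - B C y e^{x} e^{y} \cos{\left(x y \right)} + C^{2} x^{2} \cos^{2}{\left(x y \right)} - 3 C^{2} x y \cos^{2}{\left(x y \right)} + C^{2} y^{2} \cos^{2}{\left(x y \right)}
This must equal f(x, y) identically; expanded, f = 16 x^{4} y^{2} - 48 x^{3} y^{3} - 8 x^{3} y \cos{\left(x y \right)} + 16 x^{2} y^{4} + 24 x^{2} y^{2} \cos{\left(x y \right)} + 8 x^{2} y e^{x} e^{y} + x^{2} \cos^{2}{\left(x y \right)} - 8 x y^{3} \cos{\left(x y \right)} + 8 x y^{2} e^{x} e^{y} - 3 x y \cos^{2}{\left(x y \right)} - 2 x e^{x} e^{y} \cos{\left(x y \right)} + y^{2} \cos^{2}{\left(x y \right)} - 2 y e^{x} e^{y} \cos{\left(x y \right)} - 4 e^{2 x} e^{2 y}.
Matching coefficients of the independent functions:
  [x^{2} y^{4}, x^{4} y^{2}]:  4 A^{2} = 16
  [x^{2} \cos^{2}{\left(x y \right)}, y^{2} \cos^{2}{\left(x y \right)}]:  C^{2} = 1
  [x^{3} y^{3}]:  - 12 A^{2} = -48
  [e^{2 x} e^{2 y}]:  - B^{2} = -4
  [x y \cos^{2}{\left(x y \right)}]:  - 3 C^{2} = -3
  [x y^{3} \cos{\left(x y \right)}, x^{3} y \cos{\left(x y \right)}]:  4 A C = -8
  [x^{2} y^{2} \cos{\left(x y \right)}]:  - 12 A C = 24
  [x y^{2} e^{x} e^{y}, x^{2} y e^{x} e^{y}]:  - 2 A B = 8
  [x e^{x} e^{y} \cos{\left(x y \right)}, y e^{x} e^{y} \cos{\left(x y \right)}]:  - B C = -2
These equations allow (A, B, C) = (-2, 2, 1) or (2, -2, -1).
Impose the point condition(s):
  u(0, 0) = 2  ⟹  B = 2
Only A = -2, B = 2, C = 1 satisfies everything.
Hence u(x, y) = - 2 x^{2} y^{2} + 2 e^{x + y} + \sin{\left(x y \right)}.

Answer: u(x, y) = - 2 x^{2} y^{2} + 2 e^{x + y} + \sin{\left(x y \right)}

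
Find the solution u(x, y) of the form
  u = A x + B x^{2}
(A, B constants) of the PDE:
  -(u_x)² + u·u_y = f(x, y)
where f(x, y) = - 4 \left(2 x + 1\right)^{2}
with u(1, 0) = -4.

Substitute the ansatz u = A x + B x^{2} into the left-hand side.
Derivatives of the ansatz:
  u_x = A + 2 B x
  u_y = 0
Term by term:
  -(u_x)² = - A^{2} - 4 A B x - 4 B^{2} x^{2}
  u·u_y = 0
So the left-hand side equals
  - A^{2} - 4 A B x - 4 B^{2} x^{2}
This must equal f(x, y) identically; expanded, f = - 16 x^{2} - 16 x - 4.
Matching coefficients of the independent functions:
  [constant term]:  - A^{2} = -4
  [x]:  - 4 A B = -16
  [x^{2}]:  - 4 B^{2} = -16
These equations allow (A, B) = (-2, -2) or (2, 2).
Impose the point condition(s):
  u(1, 0) = -4  ⟹  A + B = -4
Only A = -2, B = -2 satisfies everything.
Hence u(x, y) = - 2 x^{2} - 2 x.

Answer: u(x, y) = - 2 x^{2} - 2 x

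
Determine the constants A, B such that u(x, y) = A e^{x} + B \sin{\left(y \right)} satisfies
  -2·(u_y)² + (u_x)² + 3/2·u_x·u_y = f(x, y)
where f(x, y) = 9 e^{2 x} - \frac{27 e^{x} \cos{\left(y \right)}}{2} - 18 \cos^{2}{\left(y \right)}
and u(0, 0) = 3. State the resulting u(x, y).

Answer: u(x, y) = 3 e^{x} - 3 \sin{\left(y \right)}

Derivation:
Substitute the ansatz u = A e^{x} + B \sin{\left(y \right)} into the left-hand side.
Derivatives of the ansatz:
  u_y = B \cos{\left(y \right)}
  u_x = A e^{x}
Term by term:
  -2·(u_y)² = - 2 B^{2} \cos^{2}{\left(y \right)}
  (u_x)² = A^{2} e^{2 x}
  3/2·u_x·u_y = \frac{3 A B e^{x} \cos{\left(y \right)}}{2}
So the left-hand side equals
  A^{2} e^{2 x} + \frac{3 A B e^{x} \cos{\left(y \right)}}{2} - 2 B^{2} \cos^{2}{\left(y \right)}
This must equal f(x, y) = 9 e^{2 x} - \frac{27 e^{x} \cos{\left(y \right)}}{2} - 18 \cos^{2}{\left(y \right)} identically.
Matching coefficients of the independent functions:
  [e^{x} \cos{\left(y \right)}]:  \frac{3 A B}{2} = - \frac{27}{2}
  [e^{2 x}]:  A^{2} = 9
  [\cos^{2}{\left(y \right)}]:  - 2 B^{2} = -18
These equations allow (A, B) = (-3, 3) or (3, -3).
Impose the point condition(s):
  u(0, 0) = 3  ⟹  A = 3
Only A = 3, B = -3 satisfies everything.
Hence u(x, y) = 3 e^{x} - 3 \sin{\left(y \right)}.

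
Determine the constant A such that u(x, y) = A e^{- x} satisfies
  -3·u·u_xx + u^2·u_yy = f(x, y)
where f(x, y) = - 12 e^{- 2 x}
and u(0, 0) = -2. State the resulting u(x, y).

Substitute the ansatz u = A e^{- x} into the left-hand side.
Derivatives of the ansatz:
  u_xx = A e^{- x}
  u_yy = 0
Term by term:
  -3·u·u_xx = - 3 A^{2} e^{- 2 x}
  u^2·u_yy = 0
So the left-hand side equals
  - 3 A^{2} e^{- 2 x}
This must equal f(x, y) = - 12 e^{- 2 x} identically.
Matching coefficients of the independent functions:
  [e^{- 2 x}]:  - 3 A^{2} = -12
These equations allow (A) = (-2) or (2).
Impose the point condition(s):
  u(0, 0) = -2  ⟹  A = -2
Only A = -2 satisfies everything.
Hence u(x, y) = - 2 e^{- x}.

Answer: u(x, y) = - 2 e^{- x}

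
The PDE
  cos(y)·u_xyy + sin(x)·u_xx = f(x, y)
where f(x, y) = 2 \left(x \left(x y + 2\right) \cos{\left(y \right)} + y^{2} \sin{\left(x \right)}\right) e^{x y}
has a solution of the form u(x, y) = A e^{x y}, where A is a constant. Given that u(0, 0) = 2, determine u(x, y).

Substitute the ansatz u = A e^{x y} into the left-hand side.
Derivatives of the ansatz:
  u_xyy = A x^{2} y e^{x y} + 2 A x e^{x y}
  u_xx = A y^{2} e^{x y}
Term by term:
  cos(y)·u_xyy = A x^{2} y e^{x y} \cos{\left(y \right)} + 2 A x e^{x y} \cos{\left(y \right)}
  sin(x)·u_xx = A y^{2} e^{x y} \sin{\left(x \right)}
So the left-hand side equals
  A x^{2} y e^{x y} \cos{\left(y \right)} + 2 A x e^{x y} \cos{\left(y \right)} + A y^{2} e^{x y} \sin{\left(x \right)}
This must equal f(x, y) identically; expanded, f = 2 x^{2} y e^{x y} \cos{\left(y \right)} + 4 x e^{x y} \cos{\left(y \right)} + 2 y^{2} e^{x y} \sin{\left(x \right)}.
Matching coefficients of the independent functions:
  [x e^{x y} \cos{\left(y \right)}]:  2 A = 4
  [y^{2} e^{x y} \sin{\left(x \right)}, x^{2} y e^{x y} \cos{\left(y \right)}]:  A = 2
Solving: A = 2.
Check against the point condition:
  u(0, 0) = 2  ⟹  A = 2  ✓
Hence u(x, y) = 2 e^{x y}.

Answer: u(x, y) = 2 e^{x y}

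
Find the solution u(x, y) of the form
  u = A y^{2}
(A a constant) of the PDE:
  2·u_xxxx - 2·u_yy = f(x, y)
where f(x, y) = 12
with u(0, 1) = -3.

Substitute the ansatz u = A y^{2} into the left-hand side.
Derivatives of the ansatz:
  u_xxxx = 0
  u_yy = 2 A
Term by term:
  2·u_xxxx = 0
  -2·u_yy = - 4 A
So the left-hand side equals
  - 4 A
This must equal f(x, y) = 12 identically.
Matching coefficients of the independent functions:
  [constant term]:  - 4 A = 12
Solving: A = -3.
Check against the point condition:
  u(0, 1) = -3  ⟹  A = -3  ✓
Hence u(x, y) = - 3 y^{2}.

Answer: u(x, y) = - 3 y^{2}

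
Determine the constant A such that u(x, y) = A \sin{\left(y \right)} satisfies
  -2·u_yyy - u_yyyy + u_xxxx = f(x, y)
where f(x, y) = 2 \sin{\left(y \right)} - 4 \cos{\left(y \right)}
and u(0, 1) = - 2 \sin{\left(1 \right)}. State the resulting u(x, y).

Substitute the ansatz u = A \sin{\left(y \right)} into the left-hand side.
Derivatives of the ansatz:
  u_yyy = - A \cos{\left(y \right)}
  u_yyyy = A \sin{\left(y \right)}
  u_xxxx = 0
Term by term:
  -2·u_yyy = 2 A \cos{\left(y \right)}
  -u_yyyy = - A \sin{\left(y \right)}
  u_xxxx = 0
So the left-hand side equals
  - A \sin{\left(y \right)} + 2 A \cos{\left(y \right)}
This must equal f(x, y) = 2 \sin{\left(y \right)} - 4 \cos{\left(y \right)} identically.
Matching coefficients of the independent functions:
  [\sin{\left(y \right)}]:  - A = 2
  [\cos{\left(y \right)}]:  2 A = -4
Solving: A = -2.
Check against the point condition:
  u(0, 1) = - 2 \sin{\left(1 \right)}  ⟹  A \sin{\left(1 \right)} = - 2 \sin{\left(1 \right)}  ✓
Hence u(x, y) = - 2 \sin{\left(y \right)}.

Answer: u(x, y) = - 2 \sin{\left(y \right)}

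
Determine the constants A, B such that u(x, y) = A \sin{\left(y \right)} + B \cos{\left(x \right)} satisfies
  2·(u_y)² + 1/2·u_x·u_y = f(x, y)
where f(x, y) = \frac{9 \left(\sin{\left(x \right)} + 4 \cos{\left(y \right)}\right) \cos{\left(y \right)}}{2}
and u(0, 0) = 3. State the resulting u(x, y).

Substitute the ansatz u = A \sin{\left(y \right)} + B \cos{\left(x \right)} into the left-hand side.
Derivatives of the ansatz:
  u_y = A \cos{\left(y \right)}
  u_x = - B \sin{\left(x \right)}
Term by term:
  2·(u_y)² = 2 A^{2} \cos^{2}{\left(y \right)}
  1/2·u_x·u_y = - \frac{A B \sin{\left(x \right)} \cos{\left(y \right)}}{2}
So the left-hand side equals
  2 A^{2} \cos^{2}{\left(y \right)} - \frac{A B \sin{\left(x \right)} \cos{\left(y \right)}}{2}
This must equal f(x, y) identically; expanded, f = \frac{9 \sin{\left(x \right)} \cos{\left(y \right)}}{2} + 18 \cos^{2}{\left(y \right)}.
Matching coefficients of the independent functions:
  [\sin{\left(x \right)} \cos{\left(y \right)}]:  - \frac{A B}{2} = \frac{9}{2}
  [\cos^{2}{\left(y \right)}]:  2 A^{2} = 18
These equations allow (A, B) = (-3, 3) or (3, -3).
Impose the point condition(s):
  u(0, 0) = 3  ⟹  B = 3
Only A = -3, B = 3 satisfies everything.
Hence u(x, y) = - 3 \sin{\left(y \right)} + 3 \cos{\left(x \right)}.

Answer: u(x, y) = - 3 \sin{\left(y \right)} + 3 \cos{\left(x \right)}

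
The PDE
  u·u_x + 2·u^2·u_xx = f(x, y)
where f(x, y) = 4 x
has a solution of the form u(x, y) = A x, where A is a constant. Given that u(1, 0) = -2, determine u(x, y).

Answer: u(x, y) = - 2 x

Derivation:
Substitute the ansatz u = A x into the left-hand side.
Derivatives of the ansatz:
  u_x = A
  u_xx = 0
Term by term:
  u·u_x = A^{2} x
  2·u^2·u_xx = 0
So the left-hand side equals
  A^{2} x
This must equal f(x, y) = 4 x identically.
Matching coefficients of the independent functions:
  [x]:  A^{2} = 4
These equations allow (A) = (-2) or (2).
Impose the point condition(s):
  u(1, 0) = -2  ⟹  A = -2
Only A = -2 satisfies everything.
Hence u(x, y) = - 2 x.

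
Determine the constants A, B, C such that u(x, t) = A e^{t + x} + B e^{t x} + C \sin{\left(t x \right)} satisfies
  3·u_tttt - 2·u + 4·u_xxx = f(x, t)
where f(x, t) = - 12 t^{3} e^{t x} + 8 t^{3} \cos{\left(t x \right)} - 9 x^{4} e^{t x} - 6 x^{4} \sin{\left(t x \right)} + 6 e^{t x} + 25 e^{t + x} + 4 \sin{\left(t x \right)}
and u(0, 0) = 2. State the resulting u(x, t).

Substitute the ansatz u = A e^{t + x} + B e^{t x} + C \sin{\left(t x \right)} into the left-hand side.
Derivatives of the ansatz:
  u_tttt = A e^{t} e^{x} + B x^{4} e^{t x} + C x^{4} \sin{\left(t x \right)}
  u_xxx = A e^{t} e^{x} + B t^{3} e^{t x} - C t^{3} \cos{\left(t x \right)}
Term by term:
  3·u_tttt = 3 A e^{t} e^{x} + 3 B x^{4} e^{t x} + 3 C x^{4} \sin{\left(t x \right)}
  -2·u = - 2 A e^{t} e^{x} - 2 B e^{t x} - 2 C \sin{\left(t x \right)}
  4·u_xxx = 4 A e^{t} e^{x} + 4 B t^{3} e^{t x} - 4 C t^{3} \cos{\left(t x \right)}
So the left-hand side equals
  5 A e^{t} e^{x} + 4 B t^{3} e^{t x} + 3 B x^{4} e^{t x} - 2 B e^{t x} - 4 C t^{3} \cos{\left(t x \right)} + 3 C x^{4} \sin{\left(t x \right)} - 2 C \sin{\left(t x \right)}
This must equal f(x, t) identically; expanded, f = - 12 t^{3} e^{t x} + 8 t^{3} \cos{\left(t x \right)} - 9 x^{4} e^{t x} - 6 x^{4} \sin{\left(t x \right)} + 25 e^{t} e^{x} + 6 e^{t x} + 4 \sin{\left(t x \right)}.
Matching coefficients of the independent functions:
  [t^{3} e^{t x}]:  4 B = -12
  [t^{3} \cos{\left(t x \right)}]:  - 4 C = 8
  [x^{4} e^{t x}]:  3 B = -9
  [x^{4} \sin{\left(t x \right)}]:  3 C = -6
  [e^{t} e^{x}]:  5 A = 25
  [e^{t x}]:  - 2 B = 6
  [\sin{\left(t x \right)}]:  - 2 C = 4
Solving: A = 5, B = -3, C = -2.
Check against the point condition:
  u(0, 0) = 2  ⟹  A + B = 2  ✓
Hence u(x, t) = - 3 e^{t x} + 5 e^{t + x} - 2 \sin{\left(t x \right)}.

Answer: u(x, t) = - 3 e^{t x} + 5 e^{t + x} - 2 \sin{\left(t x \right)}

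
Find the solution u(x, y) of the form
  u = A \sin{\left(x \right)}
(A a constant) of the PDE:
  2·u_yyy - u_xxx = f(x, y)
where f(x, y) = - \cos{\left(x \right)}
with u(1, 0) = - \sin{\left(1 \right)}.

Answer: u(x, y) = - \sin{\left(x \right)}

Derivation:
Substitute the ansatz u = A \sin{\left(x \right)} into the left-hand side.
Derivatives of the ansatz:
  u_yyy = 0
  u_xxx = - A \cos{\left(x \right)}
Term by term:
  2·u_yyy = 0
  -u_xxx = A \cos{\left(x \right)}
So the left-hand side equals
  A \cos{\left(x \right)}
This must equal f(x, y) = - \cos{\left(x \right)} identically.
Matching coefficients of the independent functions:
  [\cos{\left(x \right)}]:  A = -1
Solving: A = -1.
Check against the point condition:
  u(1, 0) = - \sin{\left(1 \right)}  ⟹  A \sin{\left(1 \right)} = - \sin{\left(1 \right)}  ✓
Hence u(x, y) = - \sin{\left(x \right)}.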